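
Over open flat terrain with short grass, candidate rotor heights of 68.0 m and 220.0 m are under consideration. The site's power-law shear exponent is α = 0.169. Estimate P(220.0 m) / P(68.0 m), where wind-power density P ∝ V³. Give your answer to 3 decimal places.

Speed ratio: V_B/V_A = (z_B/z_A)^α = (220.0/68.0)^0.169 = (3.2353)^0.169 = 1.21948
Power-density ratio: P_B/P_A = (V_B/V_A)³ = (1.21948)³ = 1.81354

1.814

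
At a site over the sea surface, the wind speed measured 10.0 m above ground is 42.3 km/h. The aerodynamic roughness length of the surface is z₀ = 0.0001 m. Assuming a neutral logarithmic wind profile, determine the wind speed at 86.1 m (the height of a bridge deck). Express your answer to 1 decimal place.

50.2 km/h

Log law: V(z) ∝ ln(z/z₀), so V₂/V₁ = ln(z₂/z₀) / ln(z₁/z₀).
ln(86.1/0.0001) = 13.6658, ln(10.0/0.0001) = 11.5129
V₂ = 42.3 × 13.6658/11.5129 = 42.3 × 1.1870 = 50.2101 km/h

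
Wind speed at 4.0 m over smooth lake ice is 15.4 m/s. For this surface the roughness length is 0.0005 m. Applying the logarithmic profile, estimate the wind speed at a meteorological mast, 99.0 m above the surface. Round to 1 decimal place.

20.9 m/s

Log law: V(z) ∝ ln(z/z₀), so V₂/V₁ = ln(z₂/z₀) / ln(z₁/z₀).
ln(99.0/0.0005) = 12.1960, ln(4.0/0.0005) = 8.9872
V₂ = 15.4 × 12.1960/8.9872 = 15.4 × 1.3570 = 20.8985 m/s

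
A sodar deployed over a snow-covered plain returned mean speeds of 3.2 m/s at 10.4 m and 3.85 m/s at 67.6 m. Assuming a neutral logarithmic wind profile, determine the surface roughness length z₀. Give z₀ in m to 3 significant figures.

Log law: V(z) ∝ ln(z/z₀). With r = V₁/V₂ = 3.2/3.85 = 0.83117,
r · ln(z₂/z₀) = ln(z₁/z₀) ⇒ ln z₀ = (ln z₁ − r·ln z₂)/(1 − r)
ln z₀ = (2.34181 − 0.83117×4.21361) / 0.16883 = -6.8732
z₀ = exp(-6.8732) = 0.001035 m

z₀ ≈ 0.00104 m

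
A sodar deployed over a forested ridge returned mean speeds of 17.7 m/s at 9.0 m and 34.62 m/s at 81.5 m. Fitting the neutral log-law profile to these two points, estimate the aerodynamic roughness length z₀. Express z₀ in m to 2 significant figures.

Log law: V(z) ∝ ln(z/z₀). With r = V₁/V₂ = 17.7/34.62 = 0.51127,
r · ln(z₂/z₀) = ln(z₁/z₀) ⇒ ln z₀ = (ln z₁ − r·ln z₂)/(1 − r)
ln z₀ = (2.19722 − 0.51127×4.40060) / 0.48873 = -0.1077
z₀ = exp(-0.1077) = 0.8979 m

z₀ ≈ 0.90 m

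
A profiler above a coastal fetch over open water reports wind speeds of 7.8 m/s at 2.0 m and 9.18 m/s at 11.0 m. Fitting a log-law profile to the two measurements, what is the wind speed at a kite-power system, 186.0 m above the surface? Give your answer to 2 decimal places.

11.47 m/s

Log law: V ∝ ln(z/z₀). From the pair, with r = V₁/V₂ = 0.84967,
ln z₀ = (ln z₁ − r·ln z₂)/(1 − r) = (0.6931 − 0.84967×2.3979)/0.15033 = -8.9424 → z₀ = 0.0001307 m
V₃ = V₁ · ln(z₃/z₀)/ln(z₁/z₀) = 7.8 × 14.1681/9.6355 = 11.4692 m/s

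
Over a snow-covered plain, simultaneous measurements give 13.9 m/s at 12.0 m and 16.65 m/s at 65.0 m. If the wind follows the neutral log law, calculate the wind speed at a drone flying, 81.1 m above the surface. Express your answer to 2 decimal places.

Log law: V ∝ ln(z/z₀). From the pair, with r = V₁/V₂ = 0.83483,
ln z₀ = (ln z₁ − r·ln z₂)/(1 − r) = (2.4849 − 0.83483×4.1744)/0.16517 = -6.0546 → z₀ = 0.002347 m
V₃ = V₁ · ln(z₃/z₀)/ln(z₁/z₀) = 13.9 × 10.4503/8.5396 = 17.0102 m/s

17.01 m/s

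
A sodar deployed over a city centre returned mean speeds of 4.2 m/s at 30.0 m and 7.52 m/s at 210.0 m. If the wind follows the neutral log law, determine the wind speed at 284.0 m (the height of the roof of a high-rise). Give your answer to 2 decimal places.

8.04 m/s

Log law: V ∝ ln(z/z₀). From the pair, with r = V₁/V₂ = 0.55851,
ln z₀ = (ln z₁ − r·ln z₂)/(1 − r) = (3.4012 − 0.55851×5.3471)/0.44149 = 0.9395 → z₀ = 2.559 m
V₃ = V₁ · ln(z₃/z₀)/ln(z₁/z₀) = 4.2 × 4.7095/2.4617 = 8.0350 m/s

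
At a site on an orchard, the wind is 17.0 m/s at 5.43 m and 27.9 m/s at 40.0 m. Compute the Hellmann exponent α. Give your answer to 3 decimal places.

Power law: V₂/V₁ = (z₂/z₁)^α ⇒ α = ln(V₂/V₁) / ln(z₂/z₁)
α = ln(27.9/17.0) / ln(40.0/5.43) = ln(1.6412) / ln(7.3665)
  = 0.49541 / 1.99694 = 0.24809

α ≈ 0.248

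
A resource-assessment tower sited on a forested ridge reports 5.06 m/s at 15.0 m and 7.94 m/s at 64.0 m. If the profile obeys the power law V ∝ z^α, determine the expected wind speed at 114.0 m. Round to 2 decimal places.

9.50 m/s

First find α: α = ln(V₂/V₁)/ln(z₂/z₁) = ln(7.94/5.06)/ln(64.0/15.0) = 0.45055/1.45083 = 0.3105
Extrapolate from 64.0 m to 114.0 m: V₃ = 7.94 × (114.0/64.0)^0.3105 = 7.94 × 1.1964 = 9.4991 m/s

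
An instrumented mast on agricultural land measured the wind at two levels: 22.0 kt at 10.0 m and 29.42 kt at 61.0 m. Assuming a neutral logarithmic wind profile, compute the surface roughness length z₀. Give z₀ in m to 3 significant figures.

Log law: V(z) ∝ ln(z/z₀). With r = V₁/V₂ = 22.0/29.42 = 0.74779,
r · ln(z₂/z₀) = ln(z₁/z₀) ⇒ ln z₀ = (ln z₁ − r·ln z₂)/(1 − r)
ln z₀ = (2.30259 − 0.74779×4.11087) / 0.25221 = -3.0589
z₀ = exp(-3.0589) = 0.04694 m

z₀ ≈ 0.0469 m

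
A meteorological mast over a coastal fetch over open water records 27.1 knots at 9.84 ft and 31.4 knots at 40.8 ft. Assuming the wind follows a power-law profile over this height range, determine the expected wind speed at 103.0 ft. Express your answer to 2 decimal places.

34.56 knots

First find α: α = ln(V₂/V₁)/ln(z₂/z₁) = ln(31.4/27.1)/ln(40.8/9.84) = 0.14727/1.42223 = 0.1036
Extrapolate from 40.8 ft to 103.0 ft: V₃ = 31.4 × (103.0/40.8)^0.1036 = 31.4 × 1.1006 = 34.5602 knots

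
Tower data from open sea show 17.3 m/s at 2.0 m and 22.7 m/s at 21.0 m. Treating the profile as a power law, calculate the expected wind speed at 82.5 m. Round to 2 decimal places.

26.59 m/s

First find α: α = ln(V₂/V₁)/ln(z₂/z₁) = ln(22.7/17.3)/ln(21.0/2.0) = 0.27166/2.35138 = 0.1155
Extrapolate from 21.0 m to 82.5 m: V₃ = 22.7 × (82.5/21.0)^0.1155 = 22.7 × 1.1713 = 26.5876 m/s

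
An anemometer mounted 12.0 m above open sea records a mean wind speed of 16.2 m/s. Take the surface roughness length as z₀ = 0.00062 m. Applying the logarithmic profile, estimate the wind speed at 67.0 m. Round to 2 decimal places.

Log law: V(z) ∝ ln(z/z₀), so V₂/V₁ = ln(z₂/z₀) / ln(z₁/z₀).
ln(67.0/0.00062) = 11.5905, ln(12.0/0.00062) = 9.8707
V₂ = 16.2 × 11.5905/9.8707 = 16.2 × 1.1742 = 19.0225 m/s

19.02 m/s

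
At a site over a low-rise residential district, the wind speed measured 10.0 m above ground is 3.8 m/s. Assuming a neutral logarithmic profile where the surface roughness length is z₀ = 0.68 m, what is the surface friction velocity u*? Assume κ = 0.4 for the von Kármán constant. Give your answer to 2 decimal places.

Log law: V(z) = (u*/κ) · ln(z/z₀) ⇒ u* = κ · V / ln(z/z₀)
u* = 0.4 × 3.8 / ln(10.0/0.68) = 0.4 × 3.8 / 2.6882
   = 1.5200 / 2.6882 = 0.5654 m/s

u* ≈ 0.57 m/s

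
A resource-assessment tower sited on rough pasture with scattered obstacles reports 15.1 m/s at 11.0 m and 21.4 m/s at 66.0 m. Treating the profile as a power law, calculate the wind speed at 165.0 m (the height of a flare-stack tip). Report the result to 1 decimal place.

25.6 m/s

First find α: α = ln(V₂/V₁)/ln(z₂/z₁) = ln(21.4/15.1)/ln(66.0/11.0) = 0.34870/1.79176 = 0.1946
Extrapolate from 66.0 m to 165.0 m: V₃ = 21.4 × (165.0/66.0)^0.1946 = 21.4 × 1.1952 = 25.5775 m/s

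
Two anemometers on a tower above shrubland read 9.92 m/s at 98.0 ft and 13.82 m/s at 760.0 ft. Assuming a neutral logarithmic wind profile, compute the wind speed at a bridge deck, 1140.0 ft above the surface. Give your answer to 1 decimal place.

Log law: V ∝ ln(z/z₀). From the pair, with r = V₁/V₂ = 0.71780,
ln z₀ = (ln z₁ − r·ln z₂)/(1 − r) = (4.5850 − 0.71780×6.6333)/0.28220 = -0.6252 → z₀ = 0.5352 ft
V₃ = V₁ · ln(z₃/z₀)/ln(z₁/z₀) = 9.92 × 7.6640/5.2102 = 14.5920 m/s

14.6 m/s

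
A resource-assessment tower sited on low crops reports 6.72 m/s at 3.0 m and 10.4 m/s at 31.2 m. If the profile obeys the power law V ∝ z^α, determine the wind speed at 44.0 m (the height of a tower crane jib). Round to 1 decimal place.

First find α: α = ln(V₂/V₁)/ln(z₂/z₁) = ln(10.4/6.72)/ln(31.2/3.0) = 0.43672/2.34181 = 0.1865
Extrapolate from 31.2 m to 44.0 m: V₃ = 10.4 × (44.0/31.2)^0.1865 = 10.4 × 1.0662 = 11.0886 m/s

11.1 m/s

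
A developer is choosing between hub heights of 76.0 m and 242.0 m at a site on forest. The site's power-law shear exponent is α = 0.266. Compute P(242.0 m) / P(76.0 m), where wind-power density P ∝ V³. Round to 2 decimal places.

2.52

Speed ratio: V_B/V_A = (z_B/z_A)^α = (242.0/76.0)^0.266 = (3.1842)^0.266 = 1.36081
Power-density ratio: P_B/P_A = (V_B/V_A)³ = (1.36081)³ = 2.51997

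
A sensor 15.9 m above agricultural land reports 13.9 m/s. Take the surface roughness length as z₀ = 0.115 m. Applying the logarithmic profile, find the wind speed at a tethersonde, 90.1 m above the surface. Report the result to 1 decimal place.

Log law: V(z) ∝ ln(z/z₀), so V₂/V₁ = ln(z₂/z₀) / ln(z₁/z₀).
ln(90.1/0.115) = 6.6637, ln(15.9/0.115) = 4.9291
V₂ = 13.9 × 6.6637/4.9291 = 13.9 × 1.3519 = 18.7915 m/s

18.8 m/s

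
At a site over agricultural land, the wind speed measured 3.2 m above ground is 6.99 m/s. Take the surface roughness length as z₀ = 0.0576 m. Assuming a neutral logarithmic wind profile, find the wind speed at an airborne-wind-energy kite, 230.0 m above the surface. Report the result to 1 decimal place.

Log law: V(z) ∝ ln(z/z₀), so V₂/V₁ = ln(z₂/z₀) / ln(z₁/z₀).
ln(230.0/0.0576) = 8.2923, ln(3.2/0.0576) = 4.0174
V₂ = 6.99 × 8.2923/4.0174 = 6.99 × 2.0641 = 14.4281 m/s

14.4 m/s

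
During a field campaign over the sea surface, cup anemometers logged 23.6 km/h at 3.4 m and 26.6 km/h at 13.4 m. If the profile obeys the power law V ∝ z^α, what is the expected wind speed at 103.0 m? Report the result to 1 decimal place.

First find α: α = ln(V₂/V₁)/ln(z₂/z₁) = ln(26.6/23.6)/ln(13.4/3.4) = 0.11966/1.37148 = 0.0873
Extrapolate from 13.4 m to 103.0 m: V₃ = 26.6 × (103.0/13.4)^0.0873 = 26.6 × 1.1948 = 31.7807 km/h

31.8 km/h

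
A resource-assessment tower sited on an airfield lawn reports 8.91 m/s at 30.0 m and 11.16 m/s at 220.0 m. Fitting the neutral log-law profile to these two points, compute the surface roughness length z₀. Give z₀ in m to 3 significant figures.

z₀ ≈ 0.0112 m

Log law: V(z) ∝ ln(z/z₀). With r = V₁/V₂ = 8.91/11.16 = 0.79839,
r · ln(z₂/z₀) = ln(z₁/z₀) ⇒ ln z₀ = (ln z₁ − r·ln z₂)/(1 − r)
ln z₀ = (3.40120 − 0.79839×5.39363) / 0.20161 = -4.4888
z₀ = exp(-4.4888) = 0.01123 m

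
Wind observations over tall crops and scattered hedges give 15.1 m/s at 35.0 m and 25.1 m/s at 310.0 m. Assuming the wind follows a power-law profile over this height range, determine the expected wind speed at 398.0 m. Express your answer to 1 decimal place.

First find α: α = ln(V₂/V₁)/ln(z₂/z₁) = ln(25.1/15.1)/ln(310.0/35.0) = 0.50817/2.18122 = 0.2330
Extrapolate from 310.0 m to 398.0 m: V₃ = 25.1 × (398.0/310.0)^0.2330 = 25.1 × 1.0599 = 26.6046 m/s

26.6 m/s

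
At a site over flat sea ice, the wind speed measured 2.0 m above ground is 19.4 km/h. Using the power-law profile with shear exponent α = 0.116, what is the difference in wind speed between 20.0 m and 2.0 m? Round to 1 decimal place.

5.9 km/h

Power law: V₂ = V₁ · (z₂/z₁)^α = 19.4 × (10.0000)^0.116 = 25.3397 km/h
ΔV = 25.3397 − 19.4 = 5.9397 km/h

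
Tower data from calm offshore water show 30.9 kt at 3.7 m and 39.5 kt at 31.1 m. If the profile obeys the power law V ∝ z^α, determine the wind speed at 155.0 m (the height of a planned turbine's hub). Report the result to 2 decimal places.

47.54 kt

First find α: α = ln(V₂/V₁)/ln(z₂/z₁) = ln(39.5/30.9)/ln(31.1/3.7) = 0.24554/2.12887 = 0.1153
Extrapolate from 31.1 m to 155.0 m: V₃ = 39.5 × (155.0/31.1)^0.1153 = 39.5 × 1.2035 = 47.5395 kt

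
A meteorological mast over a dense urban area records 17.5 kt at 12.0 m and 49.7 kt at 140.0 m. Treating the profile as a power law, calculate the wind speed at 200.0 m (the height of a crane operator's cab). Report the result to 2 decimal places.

First find α: α = ln(V₂/V₁)/ln(z₂/z₁) = ln(49.7/17.5)/ln(140.0/12.0) = 1.04380/2.45674 = 0.4249
Extrapolate from 140.0 m to 200.0 m: V₃ = 49.7 × (200.0/140.0)^0.4249 = 49.7 × 1.1636 = 57.8323 kt

57.83 kt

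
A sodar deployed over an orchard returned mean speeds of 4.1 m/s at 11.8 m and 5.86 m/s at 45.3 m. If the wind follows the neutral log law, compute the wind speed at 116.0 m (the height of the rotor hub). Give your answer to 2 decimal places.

7.09 m/s

Log law: V ∝ ln(z/z₀). From the pair, with r = V₁/V₂ = 0.69966,
ln z₀ = (ln z₁ − r·ln z₂)/(1 − r) = (2.4681 − 0.69966×3.8133)/0.30034 = -0.6656 → z₀ = 0.5140 m
V₃ = V₁ · ln(z₃/z₀)/ln(z₁/z₀) = 4.1 × 5.4192/3.1337 = 7.0902 m/s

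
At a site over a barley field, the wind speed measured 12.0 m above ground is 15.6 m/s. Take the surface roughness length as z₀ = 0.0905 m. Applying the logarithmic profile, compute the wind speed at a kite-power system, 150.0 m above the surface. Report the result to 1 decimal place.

23.7 m/s

Log law: V(z) ∝ ln(z/z₀), so V₂/V₁ = ln(z₂/z₀) / ln(z₁/z₀).
ln(150.0/0.0905) = 7.4130, ln(12.0/0.0905) = 4.8873
V₂ = 15.6 × 7.4130/4.8873 = 15.6 × 1.5168 = 23.6620 m/s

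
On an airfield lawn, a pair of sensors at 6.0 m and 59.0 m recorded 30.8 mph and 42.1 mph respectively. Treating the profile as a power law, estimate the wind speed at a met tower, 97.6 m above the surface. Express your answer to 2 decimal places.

45.10 mph

First find α: α = ln(V₂/V₁)/ln(z₂/z₁) = ln(42.1/30.8)/ln(59.0/6.0) = 0.31253/2.28578 = 0.1367
Extrapolate from 59.0 m to 97.6 m: V₃ = 42.1 × (97.6/59.0)^0.1367 = 42.1 × 1.0712 = 45.0994 mph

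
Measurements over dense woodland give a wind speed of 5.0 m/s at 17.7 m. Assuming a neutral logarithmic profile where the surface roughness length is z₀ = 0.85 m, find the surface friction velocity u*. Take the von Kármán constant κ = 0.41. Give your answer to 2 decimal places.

u* ≈ 0.68 m/s

Log law: V(z) = (u*/κ) · ln(z/z₀) ⇒ u* = κ · V / ln(z/z₀)
u* = 0.41 × 5.0 / ln(17.7/0.85) = 0.41 × 5.0 / 3.0361
   = 2.0500 / 3.0361 = 0.6752 m/s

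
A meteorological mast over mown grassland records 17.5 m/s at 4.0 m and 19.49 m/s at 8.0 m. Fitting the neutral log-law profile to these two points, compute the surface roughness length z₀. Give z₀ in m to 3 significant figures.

Log law: V(z) ∝ ln(z/z₀). With r = V₁/V₂ = 17.5/19.49 = 0.89790,
r · ln(z₂/z₀) = ln(z₁/z₀) ⇒ ln z₀ = (ln z₁ − r·ln z₂)/(1 − r)
ln z₀ = (1.38629 − 0.89790×2.07944) / 0.10210 = -4.7092
z₀ = exp(-4.7092) = 0.009012 m

z₀ ≈ 0.00901 m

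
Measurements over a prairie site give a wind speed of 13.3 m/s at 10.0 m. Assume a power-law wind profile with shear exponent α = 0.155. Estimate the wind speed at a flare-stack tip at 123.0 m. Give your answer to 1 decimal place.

19.6 m/s

Power-law profile: V₂ = V₁ · (z₂/z₁)^α
V₂ = 13.3 × (123.0/10.0)^0.155 = 13.3 × (12.3000)^0.155
    = 13.3 × 1.4755 = 19.6240 m/s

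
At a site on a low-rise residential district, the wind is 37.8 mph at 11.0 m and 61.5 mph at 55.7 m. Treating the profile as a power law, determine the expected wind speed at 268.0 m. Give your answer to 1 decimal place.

98.5 mph

First find α: α = ln(V₂/V₁)/ln(z₂/z₁) = ln(61.5/37.8)/ln(55.7/11.0) = 0.48673/1.62208 = 0.3001
Extrapolate from 55.7 m to 268.0 m: V₃ = 61.5 × (268.0/55.7)^0.3001 = 61.5 × 1.6022 = 98.5376 mph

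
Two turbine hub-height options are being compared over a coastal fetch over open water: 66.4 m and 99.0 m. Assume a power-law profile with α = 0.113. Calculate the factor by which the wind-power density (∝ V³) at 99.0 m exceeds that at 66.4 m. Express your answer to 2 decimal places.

Speed ratio: V_B/V_A = (z_B/z_A)^α = (99.0/66.4)^0.113 = (1.4910)^0.113 = 1.04617
Power-density ratio: P_B/P_A = (V_B/V_A)³ = (1.04617)³ = 1.14500

1.14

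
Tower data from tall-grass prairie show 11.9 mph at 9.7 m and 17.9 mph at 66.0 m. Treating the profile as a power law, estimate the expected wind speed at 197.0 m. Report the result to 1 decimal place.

22.6 mph

First find α: α = ln(V₂/V₁)/ln(z₂/z₁) = ln(17.9/11.9)/ln(66.0/9.7) = 0.40826/1.91753 = 0.2129
Extrapolate from 66.0 m to 197.0 m: V₃ = 17.9 × (197.0/66.0)^0.2129 = 17.9 × 1.2622 = 22.5927 mph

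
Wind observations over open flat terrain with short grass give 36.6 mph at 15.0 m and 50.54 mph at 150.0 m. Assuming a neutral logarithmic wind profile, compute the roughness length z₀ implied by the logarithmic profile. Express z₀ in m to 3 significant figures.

z₀ ≈ 0.0355 m

Log law: V(z) ∝ ln(z/z₀). With r = V₁/V₂ = 36.6/50.54 = 0.72418,
r · ln(z₂/z₀) = ln(z₁/z₀) ⇒ ln z₀ = (ln z₁ − r·ln z₂)/(1 − r)
ln z₀ = (2.70805 − 0.72418×5.01064) / 0.27582 = -3.3375
z₀ = exp(-3.3375) = 0.03553 m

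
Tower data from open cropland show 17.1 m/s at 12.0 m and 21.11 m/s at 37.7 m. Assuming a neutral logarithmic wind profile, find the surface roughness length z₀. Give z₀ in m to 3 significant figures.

z₀ ≈ 0.0910 m

Log law: V(z) ∝ ln(z/z₀). With r = V₁/V₂ = 17.1/21.11 = 0.81004,
r · ln(z₂/z₀) = ln(z₁/z₀) ⇒ ln z₀ = (ln z₁ − r·ln z₂)/(1 − r)
ln z₀ = (2.48491 − 0.81004×3.62966) / 0.18996 = -2.3967
z₀ = exp(-2.3967) = 0.09102 m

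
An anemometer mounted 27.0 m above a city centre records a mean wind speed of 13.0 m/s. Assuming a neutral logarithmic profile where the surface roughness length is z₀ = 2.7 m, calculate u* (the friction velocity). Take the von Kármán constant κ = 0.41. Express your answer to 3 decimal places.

Log law: V(z) = (u*/κ) · ln(z/z₀) ⇒ u* = κ · V / ln(z/z₀)
u* = 0.41 × 13.0 / ln(27.0/2.7) = 0.41 × 13.0 / 2.3026
   = 5.3300 / 2.3026 = 2.3148 m/s

u* ≈ 2.315 m/s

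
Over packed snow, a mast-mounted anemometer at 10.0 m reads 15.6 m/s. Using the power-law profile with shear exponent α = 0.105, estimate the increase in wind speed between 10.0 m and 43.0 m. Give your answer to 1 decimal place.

Power law: V₂ = V₁ · (z₂/z₁)^α = 15.6 × (4.3000)^0.105 = 18.1819 m/s
ΔV = 18.1819 − 15.6 = 2.5819 m/s

2.6 m/s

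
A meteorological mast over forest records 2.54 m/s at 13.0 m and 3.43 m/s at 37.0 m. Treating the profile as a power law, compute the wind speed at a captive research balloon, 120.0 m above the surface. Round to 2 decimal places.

First find α: α = ln(V₂/V₁)/ln(z₂/z₁) = ln(3.43/2.54)/ln(37.0/13.0) = 0.30040/1.04597 = 0.2872
Extrapolate from 37.0 m to 120.0 m: V₃ = 3.43 × (120.0/37.0)^0.2872 = 3.43 × 1.4020 = 4.8089 m/s

4.81 m/s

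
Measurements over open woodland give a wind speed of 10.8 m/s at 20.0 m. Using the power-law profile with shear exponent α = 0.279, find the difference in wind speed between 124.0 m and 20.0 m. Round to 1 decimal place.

7.2 m/s

Power law: V₂ = V₁ · (z₂/z₁)^α = 10.8 × (6.2000)^0.279 = 17.9681 m/s
ΔV = 17.9681 − 10.8 = 7.1681 m/s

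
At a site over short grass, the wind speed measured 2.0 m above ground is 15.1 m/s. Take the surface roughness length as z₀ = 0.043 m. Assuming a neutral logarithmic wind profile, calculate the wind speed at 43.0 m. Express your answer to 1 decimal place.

27.2 m/s

Log law: V(z) ∝ ln(z/z₀), so V₂/V₁ = ln(z₂/z₀) / ln(z₁/z₀).
ln(43.0/0.043) = 6.9078, ln(2.0/0.043) = 3.8397
V₂ = 15.1 × 6.9078/3.8397 = 15.1 × 1.7990 = 27.1654 m/s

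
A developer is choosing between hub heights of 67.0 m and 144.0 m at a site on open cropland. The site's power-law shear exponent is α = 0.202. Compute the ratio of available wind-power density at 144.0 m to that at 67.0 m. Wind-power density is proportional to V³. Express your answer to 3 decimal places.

Speed ratio: V_B/V_A = (z_B/z_A)^α = (144.0/67.0)^0.202 = (2.1493)^0.202 = 1.16714
Power-density ratio: P_B/P_A = (V_B/V_A)³ = (1.16714)³ = 1.58989

1.590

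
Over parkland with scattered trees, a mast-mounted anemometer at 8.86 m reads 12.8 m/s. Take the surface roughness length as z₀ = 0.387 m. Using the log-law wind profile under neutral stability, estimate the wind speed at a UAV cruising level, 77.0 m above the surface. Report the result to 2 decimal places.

Log law: V(z) ∝ ln(z/z₀), so V₂/V₁ = ln(z₂/z₀) / ln(z₁/z₀).
ln(77.0/0.387) = 5.2931, ln(8.86/0.387) = 3.1309
V₂ = 12.8 × 5.2931/3.1309 = 12.8 × 1.6906 = 21.6400 m/s

21.64 m/s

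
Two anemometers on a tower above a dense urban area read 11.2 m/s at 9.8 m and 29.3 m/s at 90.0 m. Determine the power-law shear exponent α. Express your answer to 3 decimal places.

Power law: V₂/V₁ = (z₂/z₁)^α ⇒ α = ln(V₂/V₁) / ln(z₂/z₁)
α = ln(29.3/11.2) / ln(90.0/9.8) = ln(2.6161) / ln(9.1837)
  = 0.96167 / 2.21743 = 0.43369

α ≈ 0.434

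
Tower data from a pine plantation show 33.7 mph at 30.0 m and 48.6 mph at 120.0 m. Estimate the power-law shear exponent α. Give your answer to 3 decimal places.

Power law: V₂/V₁ = (z₂/z₁)^α ⇒ α = ln(V₂/V₁) / ln(z₂/z₁)
α = ln(48.6/33.7) / ln(120.0/30.0) = ln(1.4421) / ln(4.0000)
  = 0.36613 / 1.38629 = 0.26410

α ≈ 0.264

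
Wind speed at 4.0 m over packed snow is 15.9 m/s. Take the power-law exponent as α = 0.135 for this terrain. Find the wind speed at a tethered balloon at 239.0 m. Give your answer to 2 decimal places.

27.62 m/s

Power-law profile: V₂ = V₁ · (z₂/z₁)^α
V₂ = 15.9 × (239.0/4.0)^0.135 = 15.9 × (59.7500)^0.135
    = 15.9 × 1.7370 = 27.6187 m/s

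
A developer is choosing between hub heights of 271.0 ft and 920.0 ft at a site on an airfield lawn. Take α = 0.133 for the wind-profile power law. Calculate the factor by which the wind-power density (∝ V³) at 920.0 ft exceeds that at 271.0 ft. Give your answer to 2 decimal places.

Speed ratio: V_B/V_A = (z_B/z_A)^α = (920.0/271.0)^0.133 = (3.3948)^0.133 = 1.17652
Power-density ratio: P_B/P_A = (V_B/V_A)³ = (1.17652)³ = 1.62853

1.63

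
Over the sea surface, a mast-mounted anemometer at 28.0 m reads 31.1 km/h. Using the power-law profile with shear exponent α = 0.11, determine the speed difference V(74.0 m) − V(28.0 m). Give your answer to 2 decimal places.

Power law: V₂ = V₁ · (z₂/z₁)^α = 31.1 × (2.6429)^0.11 = 34.6090 km/h
ΔV = 34.6090 − 31.1 = 3.5090 km/h

3.51 km/h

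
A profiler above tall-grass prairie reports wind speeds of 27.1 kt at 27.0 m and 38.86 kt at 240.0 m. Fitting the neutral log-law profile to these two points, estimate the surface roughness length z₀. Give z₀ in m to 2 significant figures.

z₀ ≈ 0.18 m

Log law: V(z) ∝ ln(z/z₀). With r = V₁/V₂ = 27.1/38.86 = 0.69738,
r · ln(z₂/z₀) = ln(z₁/z₀) ⇒ ln z₀ = (ln z₁ − r·ln z₂)/(1 − r)
ln z₀ = (3.29584 − 0.69738×5.48064) / 0.30262 = -1.7389
z₀ = exp(-1.7389) = 0.1757 m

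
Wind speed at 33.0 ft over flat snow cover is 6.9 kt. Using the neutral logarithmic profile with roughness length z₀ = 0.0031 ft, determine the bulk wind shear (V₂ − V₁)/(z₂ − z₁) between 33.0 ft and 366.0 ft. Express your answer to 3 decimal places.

0.005 kt/ft

Log law: V₂ = V₁ · ln(z₂/z₀)/ln(z₁/z₀) = 6.9 × 11.6790/9.2729 = 8.6904 kt
ΔV/Δz = (8.6904 − 6.9)/(366.0 − 33.0) = 1.7904/333.0000 = 0.00538 kt/ft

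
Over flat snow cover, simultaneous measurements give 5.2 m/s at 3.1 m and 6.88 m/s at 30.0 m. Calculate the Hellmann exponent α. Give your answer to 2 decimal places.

α ≈ 0.12

Power law: V₂/V₁ = (z₂/z₁)^α ⇒ α = ln(V₂/V₁) / ln(z₂/z₁)
α = ln(6.88/5.2) / ln(30.0/3.1) = ln(1.3231) / ln(9.6774)
  = 0.27996 / 2.26980 = 0.12334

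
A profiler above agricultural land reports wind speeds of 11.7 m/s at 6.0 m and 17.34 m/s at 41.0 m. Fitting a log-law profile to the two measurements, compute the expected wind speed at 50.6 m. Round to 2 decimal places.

Log law: V ∝ ln(z/z₀). From the pair, with r = V₁/V₂ = 0.67474,
ln z₀ = (ln z₁ − r·ln z₂)/(1 − r) = (1.7918 − 0.67474×3.7136)/0.32526 = -2.1950 → z₀ = 0.1114 m
V₃ = V₁ · ln(z₃/z₀)/ln(z₁/z₀) = 11.7 × 6.1189/3.9867 = 17.9574 m/s

17.96 m/s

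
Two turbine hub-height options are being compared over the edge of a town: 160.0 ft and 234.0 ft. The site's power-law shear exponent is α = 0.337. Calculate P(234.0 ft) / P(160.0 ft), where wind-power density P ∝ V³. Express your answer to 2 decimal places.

Speed ratio: V_B/V_A = (z_B/z_A)^α = (234.0/160.0)^0.337 = (1.4625)^0.337 = 1.13668
Power-density ratio: P_B/P_A = (V_B/V_A)³ = (1.13668)³ = 1.46863

1.47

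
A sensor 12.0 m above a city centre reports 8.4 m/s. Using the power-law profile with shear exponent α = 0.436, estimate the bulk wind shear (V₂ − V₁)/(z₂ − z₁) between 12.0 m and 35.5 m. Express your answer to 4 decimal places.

0.2161 m/s/m

Power law: V₂ = V₁ · (z₂/z₁)^α = 8.4 × (2.9583)^0.436 = 13.4789 m/s
ΔV/Δz = (13.4789 − 8.4)/(35.5 − 12.0) = 5.0789/23.5000 = 0.21613 m/s/m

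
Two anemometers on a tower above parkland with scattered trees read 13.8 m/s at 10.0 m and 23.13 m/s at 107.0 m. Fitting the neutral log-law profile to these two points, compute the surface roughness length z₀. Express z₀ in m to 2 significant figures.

z₀ ≈ 0.30 m

Log law: V(z) ∝ ln(z/z₀). With r = V₁/V₂ = 13.8/23.13 = 0.59663,
r · ln(z₂/z₀) = ln(z₁/z₀) ⇒ ln z₀ = (ln z₁ − r·ln z₂)/(1 − r)
ln z₀ = (2.30259 − 0.59663×4.67283) / 0.40337 = -1.2032
z₀ = exp(-1.2032) = 0.3002 m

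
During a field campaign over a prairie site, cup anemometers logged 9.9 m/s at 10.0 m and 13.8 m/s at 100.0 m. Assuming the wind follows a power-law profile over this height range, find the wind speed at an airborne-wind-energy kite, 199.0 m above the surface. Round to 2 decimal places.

First find α: α = ln(V₂/V₁)/ln(z₂/z₁) = ln(13.8/9.9)/ln(100.0/10.0) = 0.33213/2.30259 = 0.1442
Extrapolate from 100.0 m to 199.0 m: V₃ = 13.8 × (199.0/100.0)^0.1442 = 13.8 × 1.1044 = 15.2401 m/s

15.24 m/s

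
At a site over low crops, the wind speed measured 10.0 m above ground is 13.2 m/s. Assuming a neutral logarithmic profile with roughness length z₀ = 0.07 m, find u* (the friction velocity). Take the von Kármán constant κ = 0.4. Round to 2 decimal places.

Log law: V(z) = (u*/κ) · ln(z/z₀) ⇒ u* = κ · V / ln(z/z₀)
u* = 0.4 × 13.2 / ln(10.0/0.07) = 0.4 × 13.2 / 4.9618
   = 5.2800 / 4.9618 = 1.0641 m/s

u* ≈ 1.06 m/s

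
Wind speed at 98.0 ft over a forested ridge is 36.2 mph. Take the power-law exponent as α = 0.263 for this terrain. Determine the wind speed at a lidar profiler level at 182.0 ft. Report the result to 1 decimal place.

Power-law profile: V₂ = V₁ · (z₂/z₁)^α
V₂ = 36.2 × (182.0/98.0)^0.263 = 36.2 × (1.8571)^0.263
    = 36.2 × 1.1768 = 42.6005 mph

42.6 mph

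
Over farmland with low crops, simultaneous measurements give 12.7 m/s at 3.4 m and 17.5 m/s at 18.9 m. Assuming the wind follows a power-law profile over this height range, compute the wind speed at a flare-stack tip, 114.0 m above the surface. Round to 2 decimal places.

First find α: α = ln(V₂/V₁)/ln(z₂/z₁) = ln(17.5/12.7)/ln(18.9/3.4) = 0.32060/1.71539 = 0.1869
Extrapolate from 18.9 m to 114.0 m: V₃ = 17.5 × (114.0/18.9)^0.1869 = 17.5 × 1.3991 = 24.4850 m/s

24.48 m/s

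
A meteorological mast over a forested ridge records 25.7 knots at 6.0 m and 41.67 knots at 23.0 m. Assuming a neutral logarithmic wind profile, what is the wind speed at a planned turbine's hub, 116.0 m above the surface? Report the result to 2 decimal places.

Log law: V ∝ ln(z/z₀). From the pair, with r = V₁/V₂ = 0.61675,
ln z₀ = (ln z₁ − r·ln z₂)/(1 − r) = (1.7918 − 0.61675×3.1355)/0.38325 = -0.3707 → z₀ = 0.6903 m
V₃ = V₁ · ln(z₃/z₀)/ln(z₁/z₀) = 25.7 × 5.1243/2.1624 = 60.9007 knots

60.90 knots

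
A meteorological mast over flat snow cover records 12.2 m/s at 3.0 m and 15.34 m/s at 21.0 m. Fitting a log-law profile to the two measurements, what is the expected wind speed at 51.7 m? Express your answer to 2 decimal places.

Log law: V ∝ ln(z/z₀). From the pair, with r = V₁/V₂ = 0.79531,
ln z₀ = (ln z₁ − r·ln z₂)/(1 − r) = (1.0986 − 0.79531×3.0445)/0.20469 = -6.4619 → z₀ = 0.001562 m
V₃ = V₁ · ln(z₃/z₀)/ln(z₁/z₀) = 12.2 × 10.4074/7.5605 = 16.7938 m/s

16.79 m/s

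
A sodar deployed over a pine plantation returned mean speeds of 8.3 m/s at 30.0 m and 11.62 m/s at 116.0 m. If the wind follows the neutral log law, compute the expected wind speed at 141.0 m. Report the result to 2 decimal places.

12.10 m/s

Log law: V ∝ ln(z/z₀). From the pair, with r = V₁/V₂ = 0.71429,
ln z₀ = (ln z₁ − r·ln z₂)/(1 − r) = (3.4012 − 0.71429×4.7536)/0.28571 = 0.0202 → z₀ = 1.020 m
V₃ = V₁ · ln(z₃/z₀)/ln(z₁/z₀) = 8.3 × 4.9285/3.3810 = 12.0991 m/s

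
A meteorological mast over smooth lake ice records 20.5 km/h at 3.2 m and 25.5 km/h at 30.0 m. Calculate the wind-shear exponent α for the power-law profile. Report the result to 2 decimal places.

Power law: V₂/V₁ = (z₂/z₁)^α ⇒ α = ln(V₂/V₁) / ln(z₂/z₁)
α = ln(25.5/20.5) / ln(30.0/3.2) = ln(1.2439) / ln(9.3750)
  = 0.21825 / 2.23805 = 0.09752

α ≈ 0.10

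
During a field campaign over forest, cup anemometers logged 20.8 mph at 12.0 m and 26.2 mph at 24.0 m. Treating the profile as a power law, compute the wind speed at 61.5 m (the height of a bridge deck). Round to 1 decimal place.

35.8 mph

First find α: α = ln(V₂/V₁)/ln(z₂/z₁) = ln(26.2/20.8)/ln(24.0/12.0) = 0.23081/0.69315 = 0.3330
Extrapolate from 24.0 m to 61.5 m: V₃ = 26.2 × (61.5/24.0)^0.3330 = 26.2 × 1.3680 = 35.8410 mph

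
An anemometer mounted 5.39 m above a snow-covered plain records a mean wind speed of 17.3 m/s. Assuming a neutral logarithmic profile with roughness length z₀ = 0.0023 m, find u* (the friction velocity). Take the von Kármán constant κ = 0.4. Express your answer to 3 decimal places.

u* ≈ 0.892 m/s

Log law: V(z) = (u*/κ) · ln(z/z₀) ⇒ u* = κ · V / ln(z/z₀)
u* = 0.4 × 17.3 / ln(5.39/0.0023) = 0.4 × 17.3 / 7.7594
   = 6.9200 / 7.7594 = 0.8918 m/s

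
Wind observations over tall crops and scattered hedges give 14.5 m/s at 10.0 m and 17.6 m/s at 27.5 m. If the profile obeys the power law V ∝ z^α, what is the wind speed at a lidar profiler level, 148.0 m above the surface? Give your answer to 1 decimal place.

24.3 m/s

First find α: α = ln(V₂/V₁)/ln(z₂/z₁) = ln(17.6/14.5)/ln(27.5/10.0) = 0.19375/1.01160 = 0.1915
Extrapolate from 27.5 m to 148.0 m: V₃ = 17.6 × (148.0/27.5)^0.1915 = 17.6 × 1.3804 = 24.2944 m/s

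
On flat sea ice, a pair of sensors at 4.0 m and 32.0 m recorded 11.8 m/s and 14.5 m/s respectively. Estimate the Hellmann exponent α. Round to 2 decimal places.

Power law: V₂/V₁ = (z₂/z₁)^α ⇒ α = ln(V₂/V₁) / ln(z₂/z₁)
α = ln(14.5/11.8) / ln(32.0/4.0) = ln(1.2288) / ln(8.0000)
  = 0.20605 / 2.07944 = 0.09909

α ≈ 0.10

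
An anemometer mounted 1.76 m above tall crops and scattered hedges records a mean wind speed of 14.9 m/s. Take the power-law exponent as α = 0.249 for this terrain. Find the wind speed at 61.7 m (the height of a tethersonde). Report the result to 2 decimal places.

36.13 m/s

Power-law profile: V₂ = V₁ · (z₂/z₁)^α
V₂ = 14.9 × (61.7/1.76)^0.249 = 14.9 × (35.0568)^0.249
    = 14.9 × 2.4246 = 36.1272 m/s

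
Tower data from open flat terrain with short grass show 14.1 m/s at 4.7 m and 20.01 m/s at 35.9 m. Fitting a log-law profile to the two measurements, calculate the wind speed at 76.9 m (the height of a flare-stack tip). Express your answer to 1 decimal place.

22.2 m/s

Log law: V ∝ ln(z/z₀). From the pair, with r = V₁/V₂ = 0.70465,
ln z₀ = (ln z₁ − r·ln z₂)/(1 − r) = (1.5476 − 0.70465×3.5807)/0.29535 = -3.3032 → z₀ = 0.03677 m
V₃ = V₁ · ln(z₃/z₀)/ln(z₁/z₀) = 14.1 × 7.6457/4.8507 = 22.2243 m/s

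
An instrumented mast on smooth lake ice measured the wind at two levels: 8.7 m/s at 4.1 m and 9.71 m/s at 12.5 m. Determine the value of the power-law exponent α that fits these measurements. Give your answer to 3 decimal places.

α ≈ 0.099

Power law: V₂/V₁ = (z₂/z₁)^α ⇒ α = ln(V₂/V₁) / ln(z₂/z₁)
α = ln(9.71/8.7) / ln(12.5/4.1) = ln(1.1161) / ln(3.0488)
  = 0.10983 / 1.11474 = 0.09853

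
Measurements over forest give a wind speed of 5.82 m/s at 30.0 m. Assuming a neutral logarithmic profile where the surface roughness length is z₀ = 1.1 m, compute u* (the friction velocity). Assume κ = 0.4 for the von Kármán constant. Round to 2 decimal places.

u* ≈ 0.70 m/s

Log law: V(z) = (u*/κ) · ln(z/z₀) ⇒ u* = κ · V / ln(z/z₀)
u* = 0.4 × 5.82 / ln(30.0/1.1) = 0.4 × 5.82 / 3.3059
   = 2.3280 / 3.3059 = 0.7042 m/s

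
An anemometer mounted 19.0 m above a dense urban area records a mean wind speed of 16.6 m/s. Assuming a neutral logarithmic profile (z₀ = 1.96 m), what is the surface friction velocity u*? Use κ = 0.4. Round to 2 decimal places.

u* ≈ 2.92 m/s

Log law: V(z) = (u*/κ) · ln(z/z₀) ⇒ u* = κ · V / ln(z/z₀)
u* = 0.4 × 16.6 / ln(19.0/1.96) = 0.4 × 16.6 / 2.2715
   = 6.6400 / 2.2715 = 2.9232 m/s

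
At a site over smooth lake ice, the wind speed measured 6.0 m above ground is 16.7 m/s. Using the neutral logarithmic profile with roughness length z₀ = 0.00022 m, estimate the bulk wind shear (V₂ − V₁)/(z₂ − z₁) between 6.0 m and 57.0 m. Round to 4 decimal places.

Log law: V₂ = V₁ · ln(z₂/z₀)/ln(z₁/z₀) = 16.7 × 12.4649/10.2136 = 20.3810 m/s
ΔV/Δz = (20.3810 − 16.7)/(57.0 − 6.0) = 3.6810/51.0000 = 0.07218 m/s/m

0.0722 m/s/m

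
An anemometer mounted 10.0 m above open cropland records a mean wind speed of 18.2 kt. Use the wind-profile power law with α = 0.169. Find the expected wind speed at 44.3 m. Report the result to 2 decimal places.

23.41 kt

Power-law profile: V₂ = V₁ · (z₂/z₁)^α
V₂ = 18.2 × (44.3/10.0)^0.169 = 18.2 × (4.4300)^0.169
    = 18.2 × 1.2860 = 23.4053 kt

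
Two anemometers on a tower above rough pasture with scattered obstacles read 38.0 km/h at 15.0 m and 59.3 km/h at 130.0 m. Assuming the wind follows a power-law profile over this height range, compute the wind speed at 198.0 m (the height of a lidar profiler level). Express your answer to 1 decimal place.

64.7 km/h

First find α: α = ln(V₂/V₁)/ln(z₂/z₁) = ln(59.3/38.0)/ln(130.0/15.0) = 0.44502/2.15948 = 0.2061
Extrapolate from 130.0 m to 198.0 m: V₃ = 59.3 × (198.0/130.0)^0.2061 = 59.3 × 1.0906 = 64.6710 km/h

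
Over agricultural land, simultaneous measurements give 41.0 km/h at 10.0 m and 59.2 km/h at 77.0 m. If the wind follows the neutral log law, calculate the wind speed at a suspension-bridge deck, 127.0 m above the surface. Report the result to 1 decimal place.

63.7 km/h

Log law: V ∝ ln(z/z₀). From the pair, with r = V₁/V₂ = 0.69257,
ln z₀ = (ln z₁ − r·ln z₂)/(1 − r) = (2.3026 − 0.69257×4.3438)/0.30743 = -2.2958 → z₀ = 0.1007 m
V₃ = V₁ · ln(z₃/z₀)/ln(z₁/z₀) = 41.0 × 7.1400/4.5984 = 63.6615 km/h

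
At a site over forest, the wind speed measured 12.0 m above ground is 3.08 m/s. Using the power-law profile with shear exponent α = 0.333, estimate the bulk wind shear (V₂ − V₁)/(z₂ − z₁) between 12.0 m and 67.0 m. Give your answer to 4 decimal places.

Power law: V₂ = V₁ · (z₂/z₁)^α = 3.08 × (5.5833)^0.333 = 5.4609 m/s
ΔV/Δz = (5.4609 − 3.08)/(67.0 − 12.0) = 2.3809/55.0000 = 0.04329 m/s/m

0.0433 m/s/m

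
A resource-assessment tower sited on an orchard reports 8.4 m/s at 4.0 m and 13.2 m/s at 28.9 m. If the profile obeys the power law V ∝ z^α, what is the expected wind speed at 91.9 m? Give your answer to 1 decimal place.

17.2 m/s

First find α: α = ln(V₂/V₁)/ln(z₂/z₁) = ln(13.2/8.4)/ln(28.9/4.0) = 0.45199/1.97755 = 0.2286
Extrapolate from 28.9 m to 91.9 m: V₃ = 13.2 × (91.9/28.9)^0.2286 = 13.2 × 1.3027 = 17.1951 m/s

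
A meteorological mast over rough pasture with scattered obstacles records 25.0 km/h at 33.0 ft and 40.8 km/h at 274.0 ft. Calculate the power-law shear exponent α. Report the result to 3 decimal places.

Power law: V₂/V₁ = (z₂/z₁)^α ⇒ α = ln(V₂/V₁) / ln(z₂/z₁)
α = ln(40.8/25.0) / ln(274.0/33.0) = ln(1.6320) / ln(8.3030)
  = 0.48981 / 2.11662 = 0.23141

α ≈ 0.231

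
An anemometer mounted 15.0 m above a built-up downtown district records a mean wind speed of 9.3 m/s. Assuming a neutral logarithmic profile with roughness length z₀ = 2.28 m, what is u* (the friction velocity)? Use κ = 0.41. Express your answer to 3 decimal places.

Log law: V(z) = (u*/κ) · ln(z/z₀) ⇒ u* = κ · V / ln(z/z₀)
u* = 0.41 × 9.3 / ln(15.0/2.28) = 0.41 × 9.3 / 1.8839
   = 3.8130 / 1.8839 = 2.0240 m/s

u* ≈ 2.024 m/s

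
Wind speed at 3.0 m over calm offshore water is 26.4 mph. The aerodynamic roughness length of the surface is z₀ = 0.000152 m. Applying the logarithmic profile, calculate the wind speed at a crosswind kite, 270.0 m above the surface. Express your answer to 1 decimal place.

Log law: V(z) ∝ ln(z/z₀), so V₂/V₁ = ln(z₂/z₀) / ln(z₁/z₀).
ln(270.0/0.000152) = 14.3901, ln(3.0/0.000152) = 9.8902
V₂ = 26.4 × 14.3901/9.8902 = 26.4 × 1.4550 = 38.4113 mph

38.4 mph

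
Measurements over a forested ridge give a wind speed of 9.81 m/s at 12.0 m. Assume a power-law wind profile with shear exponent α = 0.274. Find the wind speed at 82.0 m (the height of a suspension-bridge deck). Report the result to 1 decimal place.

Power-law profile: V₂ = V₁ · (z₂/z₁)^α
V₂ = 9.81 × (82.0/12.0)^0.274 = 9.81 × (6.8333)^0.274
    = 9.81 × 1.6931 = 16.6096 m/s

16.6 m/s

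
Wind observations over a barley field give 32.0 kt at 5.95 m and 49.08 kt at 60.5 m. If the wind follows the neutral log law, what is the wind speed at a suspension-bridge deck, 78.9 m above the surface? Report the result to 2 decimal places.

Log law: V ∝ ln(z/z₀). From the pair, with r = V₁/V₂ = 0.65200,
ln z₀ = (ln z₁ − r·ln z₂)/(1 − r) = (1.7834 − 0.65200×4.1026)/0.34800 = -2.5618 → z₀ = 0.07716 m
V₃ = V₁ · ln(z₃/z₀)/ln(z₁/z₀) = 32.0 × 6.9300/4.3452 = 51.0355 kt

51.04 kt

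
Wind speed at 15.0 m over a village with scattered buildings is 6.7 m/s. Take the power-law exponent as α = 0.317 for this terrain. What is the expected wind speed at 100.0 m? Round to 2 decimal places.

12.23 m/s

Power-law profile: V₂ = V₁ · (z₂/z₁)^α
V₂ = 6.7 × (100.0/15.0)^0.317 = 6.7 × (6.6667)^0.317
    = 6.7 × 1.8246 = 12.2251 m/s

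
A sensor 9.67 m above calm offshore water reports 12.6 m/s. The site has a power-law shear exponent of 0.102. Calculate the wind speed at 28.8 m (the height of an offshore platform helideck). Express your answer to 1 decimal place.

Power-law profile: V₂ = V₁ · (z₂/z₁)^α
V₂ = 12.6 × (28.8/9.67)^0.102 = 12.6 × (2.9783)^0.102
    = 12.6 × 1.1177 = 14.0836 m/s

14.1 m/s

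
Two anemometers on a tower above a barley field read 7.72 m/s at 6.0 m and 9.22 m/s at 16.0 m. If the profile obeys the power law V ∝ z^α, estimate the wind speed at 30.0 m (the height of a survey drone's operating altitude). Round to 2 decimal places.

First find α: α = ln(V₂/V₁)/ln(z₂/z₁) = ln(9.22/7.72)/ln(16.0/6.0) = 0.17756/0.98083 = 0.1810
Extrapolate from 16.0 m to 30.0 m: V₃ = 9.22 × (30.0/16.0)^0.1810 = 9.22 × 1.1205 = 10.3312 m/s

10.33 m/s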